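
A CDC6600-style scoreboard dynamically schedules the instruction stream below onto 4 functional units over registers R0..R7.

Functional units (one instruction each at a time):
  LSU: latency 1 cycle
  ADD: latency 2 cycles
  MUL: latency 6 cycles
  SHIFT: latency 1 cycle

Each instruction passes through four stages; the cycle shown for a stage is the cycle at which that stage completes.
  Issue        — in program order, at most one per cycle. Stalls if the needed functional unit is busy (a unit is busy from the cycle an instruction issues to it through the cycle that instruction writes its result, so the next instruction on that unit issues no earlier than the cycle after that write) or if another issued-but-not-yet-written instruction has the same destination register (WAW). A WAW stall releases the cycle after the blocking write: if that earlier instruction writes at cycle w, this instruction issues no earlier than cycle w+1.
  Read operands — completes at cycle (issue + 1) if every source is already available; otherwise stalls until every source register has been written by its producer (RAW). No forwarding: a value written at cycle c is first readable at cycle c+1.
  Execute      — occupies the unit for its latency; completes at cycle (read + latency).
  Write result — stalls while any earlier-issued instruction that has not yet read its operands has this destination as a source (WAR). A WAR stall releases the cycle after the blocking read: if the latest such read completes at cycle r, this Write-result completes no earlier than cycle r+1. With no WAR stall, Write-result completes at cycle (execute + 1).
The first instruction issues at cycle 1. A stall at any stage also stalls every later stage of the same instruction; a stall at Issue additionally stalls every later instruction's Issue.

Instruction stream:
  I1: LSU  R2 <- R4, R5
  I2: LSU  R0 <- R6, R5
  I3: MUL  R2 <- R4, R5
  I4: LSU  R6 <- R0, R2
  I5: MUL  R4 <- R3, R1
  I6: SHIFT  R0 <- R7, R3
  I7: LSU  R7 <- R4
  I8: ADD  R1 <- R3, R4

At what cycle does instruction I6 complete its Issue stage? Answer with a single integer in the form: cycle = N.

1) issue 1, read 2, done 3, write 4
2) issue 5, read 6, done 7, write 8  <struct: LSU busy until I1 writes@4>
3) issue 6, read 7, done 13, write 14
4) issue 9, read 15, done 16, write 17  <struct: LSU busy until I2 writes@8 / RAW R2: wait I3 write@14>
5) issue 15, read 16, done 22, write 23  <struct: MUL busy until I3 writes@14>
6) issue 16, read 17, done 18, write 19
7) issue 18, read 24, done 25, write 26  <struct: LSU busy until I4 writes@17 / RAW R4: wait I5 write@23>
8) issue 19, read 24, done 26, write 27  <RAW R4: wait I5 write@23>

cycle = 16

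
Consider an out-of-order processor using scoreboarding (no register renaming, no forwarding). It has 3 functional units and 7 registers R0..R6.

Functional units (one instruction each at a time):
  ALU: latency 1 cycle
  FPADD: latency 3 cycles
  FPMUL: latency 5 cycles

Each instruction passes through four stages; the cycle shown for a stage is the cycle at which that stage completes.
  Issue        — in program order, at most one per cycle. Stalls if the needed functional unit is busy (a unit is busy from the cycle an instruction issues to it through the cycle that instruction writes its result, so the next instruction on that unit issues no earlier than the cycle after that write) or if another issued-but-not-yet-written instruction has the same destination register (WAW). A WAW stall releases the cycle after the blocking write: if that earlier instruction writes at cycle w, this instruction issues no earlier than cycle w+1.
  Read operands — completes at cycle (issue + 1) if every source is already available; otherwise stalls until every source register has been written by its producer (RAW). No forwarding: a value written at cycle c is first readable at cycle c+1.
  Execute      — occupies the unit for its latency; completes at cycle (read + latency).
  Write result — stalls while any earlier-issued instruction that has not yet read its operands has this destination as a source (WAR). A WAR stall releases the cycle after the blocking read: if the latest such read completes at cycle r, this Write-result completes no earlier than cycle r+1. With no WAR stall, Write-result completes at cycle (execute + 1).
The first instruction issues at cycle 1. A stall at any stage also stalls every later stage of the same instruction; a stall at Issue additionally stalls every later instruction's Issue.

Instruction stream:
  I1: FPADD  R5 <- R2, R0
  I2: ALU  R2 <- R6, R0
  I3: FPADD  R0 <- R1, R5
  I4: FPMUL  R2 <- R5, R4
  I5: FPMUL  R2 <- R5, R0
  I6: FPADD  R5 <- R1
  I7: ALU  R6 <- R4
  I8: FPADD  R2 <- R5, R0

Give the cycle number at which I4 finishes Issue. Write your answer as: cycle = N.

cycle = 8

I1: IS=1 RO=2 EX=5 WR=6
I2: IS=2 RO=3 EX=4 WR=5
I3: IS=7 RO=8 EX=11 WR=12  [struct: FPADD busy until I1 writes@6]
I4: IS=8 RO=9 EX=14 WR=15
I5: IS=16 RO=17 EX=22 WR=23  [struct: FPMUL busy until I4 writes@15]
I6: IS=17 RO=18 EX=21 WR=22
I7: IS=18 RO=19 EX=20 WR=21
I8: IS=24 RO=25 EX=28 WR=29  [WAW R2: wait I5 write@23]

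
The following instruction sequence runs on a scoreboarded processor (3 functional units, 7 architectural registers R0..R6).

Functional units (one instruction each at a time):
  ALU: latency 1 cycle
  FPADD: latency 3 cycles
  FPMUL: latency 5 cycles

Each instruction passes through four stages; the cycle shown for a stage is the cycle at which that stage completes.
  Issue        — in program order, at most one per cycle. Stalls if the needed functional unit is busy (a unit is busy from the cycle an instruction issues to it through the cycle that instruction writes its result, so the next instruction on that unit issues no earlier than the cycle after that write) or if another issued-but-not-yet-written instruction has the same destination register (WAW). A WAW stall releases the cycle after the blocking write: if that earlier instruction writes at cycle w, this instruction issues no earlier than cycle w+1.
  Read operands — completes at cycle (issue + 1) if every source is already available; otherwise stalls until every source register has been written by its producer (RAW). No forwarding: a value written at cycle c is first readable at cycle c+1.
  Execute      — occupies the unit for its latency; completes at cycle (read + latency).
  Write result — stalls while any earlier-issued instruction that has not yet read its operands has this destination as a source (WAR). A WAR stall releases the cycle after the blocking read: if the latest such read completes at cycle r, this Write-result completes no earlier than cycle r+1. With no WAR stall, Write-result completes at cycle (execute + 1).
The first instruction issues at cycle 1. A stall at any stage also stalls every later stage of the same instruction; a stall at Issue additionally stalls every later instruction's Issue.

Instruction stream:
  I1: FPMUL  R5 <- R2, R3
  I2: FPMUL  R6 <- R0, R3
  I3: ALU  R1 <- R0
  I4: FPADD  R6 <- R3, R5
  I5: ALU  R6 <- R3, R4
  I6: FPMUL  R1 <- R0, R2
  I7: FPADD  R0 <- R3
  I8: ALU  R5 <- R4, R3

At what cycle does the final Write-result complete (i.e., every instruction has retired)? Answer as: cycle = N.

cycle = 31

t=1  I1 dispatched to FPMUL
t=2  I1 operands ready
t=7  I1 complete
t=8  R5←I1
t=9  I2 dispatched to FPMUL
t=10  I2 operands ready; I3 dispatched to ALU
t=11  I3 operands ready
t=12  I3 complete
t=13  R1←I3
t=15  I2 complete
t=16  R6←I2
t=17  I4 dispatched to FPADD
t=18  I4 operands ready
t=21  I4 complete
t=22  R6←I4
t=23  I5 dispatched to ALU
t=24  I5 operands ready; I6 dispatched to FPMUL
t=25  I5 complete; I6 operands ready; I7 dispatched to FPADD
t=26  R6←I5; I7 operands ready
t=27  I8 dispatched to ALU
t=28  I8 operands ready
t=29  I7 complete; I8 complete
t=30  I6 complete; R0←I7; R5←I8
t=31  R1←I6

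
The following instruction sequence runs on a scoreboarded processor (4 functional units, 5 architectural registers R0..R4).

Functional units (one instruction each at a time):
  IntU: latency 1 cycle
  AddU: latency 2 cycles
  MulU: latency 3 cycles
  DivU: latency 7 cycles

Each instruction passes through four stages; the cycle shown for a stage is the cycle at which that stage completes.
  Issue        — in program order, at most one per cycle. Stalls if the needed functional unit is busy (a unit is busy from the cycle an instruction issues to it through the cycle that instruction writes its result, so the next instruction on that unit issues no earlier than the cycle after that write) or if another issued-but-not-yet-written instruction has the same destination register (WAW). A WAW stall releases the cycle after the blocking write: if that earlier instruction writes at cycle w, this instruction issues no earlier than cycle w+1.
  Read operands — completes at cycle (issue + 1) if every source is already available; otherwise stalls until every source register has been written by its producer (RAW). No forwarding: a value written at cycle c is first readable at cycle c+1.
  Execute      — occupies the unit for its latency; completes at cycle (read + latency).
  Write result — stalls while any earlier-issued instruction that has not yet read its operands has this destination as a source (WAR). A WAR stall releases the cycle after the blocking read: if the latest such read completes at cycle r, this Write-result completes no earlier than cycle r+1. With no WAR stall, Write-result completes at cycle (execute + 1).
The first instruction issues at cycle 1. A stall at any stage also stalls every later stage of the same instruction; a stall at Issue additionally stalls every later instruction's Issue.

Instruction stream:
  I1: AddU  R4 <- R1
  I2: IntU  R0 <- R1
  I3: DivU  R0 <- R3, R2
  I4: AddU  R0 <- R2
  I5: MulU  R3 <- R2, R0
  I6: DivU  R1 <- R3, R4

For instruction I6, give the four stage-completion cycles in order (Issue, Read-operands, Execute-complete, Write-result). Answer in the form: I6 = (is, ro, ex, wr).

I6 = (18, 26, 33, 34)

c1: I1 dispatched to AddU
c2: I1 operands ready · I2 dispatched to IntU
c3: I2 operands ready
c4: I1 complete · I2 complete
c5: R4←I1 · R0←I2
c6: I3 dispatched to DivU
c7: I3 operands ready
c14: I3 complete
c15: R0←I3
c16: I4 dispatched to AddU
c17: I4 operands ready · I5 dispatched to MulU
c18: I6 dispatched to DivU
c19: I4 complete
c20: R0←I4
c21: I5 operands ready
c24: I5 complete
c25: R3←I5
c26: I6 operands ready
c33: I6 complete
c34: R1←I6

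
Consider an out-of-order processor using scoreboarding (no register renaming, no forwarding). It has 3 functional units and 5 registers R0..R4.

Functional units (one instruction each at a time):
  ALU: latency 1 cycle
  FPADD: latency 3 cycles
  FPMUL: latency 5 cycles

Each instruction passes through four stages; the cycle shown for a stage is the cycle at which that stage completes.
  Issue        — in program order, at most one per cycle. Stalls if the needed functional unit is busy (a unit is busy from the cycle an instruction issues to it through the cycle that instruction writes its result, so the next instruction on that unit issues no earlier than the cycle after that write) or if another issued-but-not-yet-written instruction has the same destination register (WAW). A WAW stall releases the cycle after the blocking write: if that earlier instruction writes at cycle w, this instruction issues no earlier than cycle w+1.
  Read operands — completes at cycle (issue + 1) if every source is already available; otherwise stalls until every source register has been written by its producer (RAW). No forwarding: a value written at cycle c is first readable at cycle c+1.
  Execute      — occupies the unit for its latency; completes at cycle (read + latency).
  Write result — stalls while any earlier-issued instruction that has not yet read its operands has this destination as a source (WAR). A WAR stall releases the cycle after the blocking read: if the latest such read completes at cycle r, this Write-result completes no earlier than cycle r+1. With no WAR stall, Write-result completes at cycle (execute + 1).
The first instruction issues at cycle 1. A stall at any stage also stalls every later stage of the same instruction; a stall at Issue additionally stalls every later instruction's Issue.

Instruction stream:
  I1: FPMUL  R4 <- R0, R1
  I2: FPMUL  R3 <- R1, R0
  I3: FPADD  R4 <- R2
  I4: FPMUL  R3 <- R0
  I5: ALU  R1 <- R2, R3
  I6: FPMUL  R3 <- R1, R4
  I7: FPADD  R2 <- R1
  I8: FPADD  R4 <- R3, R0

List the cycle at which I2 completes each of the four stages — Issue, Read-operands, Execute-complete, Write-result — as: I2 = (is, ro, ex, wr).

t=1  I1→FPMUL
t=2  I1 RO
t=7  I1 EX
t=8  I1 WR R4
t=9  I2→FPMUL
t=10  I2 RO, I3→FPADD
t=11  I3 RO
t=14  I3 EX
t=15  I2 EX, I3 WR R4
t=16  I2 WR R3
t=17  I4→FPMUL
t=18  I4 RO, I5→ALU
t=23  I4 EX
t=24  I4 WR R3
t=25  I5 RO, I6→FPMUL
t=26  I5 EX, I7→FPADD
t=27  I5 WR R1
t=28  I6 RO, I7 RO
t=31  I7 EX
t=32  I7 WR R2
t=33  I6 EX, I8→FPADD
t=34  I6 WR R3
t=35  I8 RO
t=38  I8 EX
t=39  I8 WR R4

I2 = (9, 10, 15, 16)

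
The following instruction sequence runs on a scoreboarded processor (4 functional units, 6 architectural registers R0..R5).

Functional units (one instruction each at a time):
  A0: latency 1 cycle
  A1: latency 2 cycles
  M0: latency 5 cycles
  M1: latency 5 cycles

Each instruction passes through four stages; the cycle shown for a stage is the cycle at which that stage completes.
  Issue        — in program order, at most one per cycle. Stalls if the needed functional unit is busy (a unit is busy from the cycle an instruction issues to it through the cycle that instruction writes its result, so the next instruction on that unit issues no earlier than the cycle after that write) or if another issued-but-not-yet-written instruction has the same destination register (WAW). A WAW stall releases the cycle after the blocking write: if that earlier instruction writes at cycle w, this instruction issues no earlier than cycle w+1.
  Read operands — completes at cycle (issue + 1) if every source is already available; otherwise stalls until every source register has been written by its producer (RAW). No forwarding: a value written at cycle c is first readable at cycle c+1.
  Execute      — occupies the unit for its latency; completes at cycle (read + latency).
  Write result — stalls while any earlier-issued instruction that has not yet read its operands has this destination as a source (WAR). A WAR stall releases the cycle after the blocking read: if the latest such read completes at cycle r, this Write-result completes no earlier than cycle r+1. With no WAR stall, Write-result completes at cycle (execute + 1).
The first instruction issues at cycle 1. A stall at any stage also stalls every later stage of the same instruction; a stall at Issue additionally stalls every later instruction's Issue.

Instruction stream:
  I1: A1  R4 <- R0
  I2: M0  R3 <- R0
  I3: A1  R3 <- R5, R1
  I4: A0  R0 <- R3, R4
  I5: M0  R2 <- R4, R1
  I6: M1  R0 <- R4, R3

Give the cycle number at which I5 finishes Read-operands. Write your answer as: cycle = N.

  I1 | 1 | 2 | 4 | 5
  I2 | 2 | 3 | 8 | 9
  I3 | 10 | 11 | 13 | 14   WAW R3: wait I2 write@9
  I4 | 11 | 15 | 16 | 17   RAW R3: wait I3 write@14
  I5 | 12 | 13 | 18 | 19
  I6 | 18 | 19 | 24 | 25   WAW R0: wait I4 write@17

cycle = 13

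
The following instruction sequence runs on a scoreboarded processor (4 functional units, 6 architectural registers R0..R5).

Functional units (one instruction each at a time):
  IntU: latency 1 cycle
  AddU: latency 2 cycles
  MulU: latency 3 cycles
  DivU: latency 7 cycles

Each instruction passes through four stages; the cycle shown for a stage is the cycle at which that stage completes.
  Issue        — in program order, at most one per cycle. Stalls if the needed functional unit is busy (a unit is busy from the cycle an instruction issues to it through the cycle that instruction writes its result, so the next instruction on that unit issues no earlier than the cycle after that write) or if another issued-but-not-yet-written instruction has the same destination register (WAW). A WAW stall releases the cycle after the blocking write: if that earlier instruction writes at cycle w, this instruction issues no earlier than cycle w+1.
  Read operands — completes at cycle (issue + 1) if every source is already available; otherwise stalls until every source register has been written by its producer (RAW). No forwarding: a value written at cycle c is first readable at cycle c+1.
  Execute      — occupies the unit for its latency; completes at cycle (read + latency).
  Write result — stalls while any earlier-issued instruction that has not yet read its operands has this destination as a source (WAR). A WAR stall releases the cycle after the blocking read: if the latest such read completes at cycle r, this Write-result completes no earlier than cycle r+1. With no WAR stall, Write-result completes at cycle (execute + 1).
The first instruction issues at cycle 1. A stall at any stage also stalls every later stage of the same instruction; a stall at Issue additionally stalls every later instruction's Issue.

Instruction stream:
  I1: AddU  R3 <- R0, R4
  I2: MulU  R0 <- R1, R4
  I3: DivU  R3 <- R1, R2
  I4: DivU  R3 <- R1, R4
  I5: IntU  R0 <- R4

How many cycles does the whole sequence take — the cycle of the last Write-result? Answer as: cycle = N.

cycle = 25

c1: I1 dispatched to AddU
c2: I1 operands ready | I2 dispatched to MulU
c3: I2 operands ready
c4: I1 complete
c5: R3←I1
c6: I2 complete | I3 dispatched to DivU
c7: R0←I2 | I3 operands ready
c14: I3 complete
c15: R3←I3
c16: I4 dispatched to DivU
c17: I4 operands ready | I5 dispatched to IntU
c18: I5 operands ready
c19: I5 complete
c20: R0←I5
c24: I4 complete
c25: R3←I4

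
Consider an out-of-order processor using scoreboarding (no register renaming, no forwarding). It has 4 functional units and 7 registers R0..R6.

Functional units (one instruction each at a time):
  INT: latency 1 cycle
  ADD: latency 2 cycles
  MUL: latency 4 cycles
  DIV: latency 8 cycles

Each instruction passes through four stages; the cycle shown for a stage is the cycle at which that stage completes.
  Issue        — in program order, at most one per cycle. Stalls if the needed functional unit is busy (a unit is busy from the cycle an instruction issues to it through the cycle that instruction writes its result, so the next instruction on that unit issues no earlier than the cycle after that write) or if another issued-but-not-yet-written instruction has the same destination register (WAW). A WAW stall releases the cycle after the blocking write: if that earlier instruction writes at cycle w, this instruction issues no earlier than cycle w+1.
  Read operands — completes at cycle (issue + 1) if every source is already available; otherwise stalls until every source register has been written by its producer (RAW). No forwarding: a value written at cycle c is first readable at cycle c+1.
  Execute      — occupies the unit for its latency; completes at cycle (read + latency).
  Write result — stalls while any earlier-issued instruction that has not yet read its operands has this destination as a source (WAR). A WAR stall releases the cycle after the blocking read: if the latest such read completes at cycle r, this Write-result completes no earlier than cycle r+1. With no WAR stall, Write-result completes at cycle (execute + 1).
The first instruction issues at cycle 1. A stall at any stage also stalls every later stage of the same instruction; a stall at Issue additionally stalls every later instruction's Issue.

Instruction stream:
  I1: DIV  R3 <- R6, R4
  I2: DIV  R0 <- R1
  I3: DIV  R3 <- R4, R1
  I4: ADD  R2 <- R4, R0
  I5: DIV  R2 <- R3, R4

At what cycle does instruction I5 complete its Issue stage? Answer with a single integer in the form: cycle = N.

cycle = 34

cycle 1: I1 dispatched to DIV
cycle 2: I1 operands ready
cycle 10: I1 complete
cycle 11: R3←I1
cycle 12: I2 dispatched to DIV
cycle 13: I2 operands ready
cycle 21: I2 complete
cycle 22: R0←I2
cycle 23: I3 dispatched to DIV
cycle 24: I3 operands ready | I4 dispatched to ADD
cycle 25: I4 operands ready
cycle 27: I4 complete
cycle 28: R2←I4
cycle 32: I3 complete
cycle 33: R3←I3
cycle 34: I5 dispatched to DIV
cycle 35: I5 operands ready
cycle 43: I5 complete
cycle 44: R2←I5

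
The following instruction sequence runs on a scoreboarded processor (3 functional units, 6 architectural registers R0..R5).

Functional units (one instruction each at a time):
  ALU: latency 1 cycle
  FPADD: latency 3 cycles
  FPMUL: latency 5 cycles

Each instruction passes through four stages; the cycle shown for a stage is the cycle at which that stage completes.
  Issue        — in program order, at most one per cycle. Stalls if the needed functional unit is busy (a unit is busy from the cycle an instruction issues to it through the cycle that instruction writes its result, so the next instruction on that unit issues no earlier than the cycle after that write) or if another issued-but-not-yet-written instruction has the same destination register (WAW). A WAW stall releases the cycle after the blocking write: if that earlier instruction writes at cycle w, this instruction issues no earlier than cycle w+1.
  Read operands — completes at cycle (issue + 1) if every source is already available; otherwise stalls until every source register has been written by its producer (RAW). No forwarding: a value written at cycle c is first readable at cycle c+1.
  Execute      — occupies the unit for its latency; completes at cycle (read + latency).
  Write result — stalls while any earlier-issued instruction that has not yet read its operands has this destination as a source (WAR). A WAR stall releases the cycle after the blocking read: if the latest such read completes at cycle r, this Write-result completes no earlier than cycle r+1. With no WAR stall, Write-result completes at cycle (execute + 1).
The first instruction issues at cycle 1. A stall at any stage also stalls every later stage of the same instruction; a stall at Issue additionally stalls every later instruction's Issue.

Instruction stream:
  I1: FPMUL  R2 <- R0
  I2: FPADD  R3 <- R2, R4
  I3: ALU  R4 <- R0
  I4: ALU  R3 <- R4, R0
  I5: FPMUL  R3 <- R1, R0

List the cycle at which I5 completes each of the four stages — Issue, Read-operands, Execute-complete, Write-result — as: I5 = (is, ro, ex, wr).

I5 = (18, 19, 24, 25)

1) issue 1, read 2, done 7, write 8
2) issue 2, read 9, done 12, write 13  <RAW R2: wait I1 write@8>
3) issue 3, read 4, done 5, write 10  <WAR R4: wait I2 read@9>
4) issue 14, read 15, done 16, write 17  <WAW R3: wait I2 write@13>
5) issue 18, read 19, done 24, write 25  <WAW R3: wait I4 write@17>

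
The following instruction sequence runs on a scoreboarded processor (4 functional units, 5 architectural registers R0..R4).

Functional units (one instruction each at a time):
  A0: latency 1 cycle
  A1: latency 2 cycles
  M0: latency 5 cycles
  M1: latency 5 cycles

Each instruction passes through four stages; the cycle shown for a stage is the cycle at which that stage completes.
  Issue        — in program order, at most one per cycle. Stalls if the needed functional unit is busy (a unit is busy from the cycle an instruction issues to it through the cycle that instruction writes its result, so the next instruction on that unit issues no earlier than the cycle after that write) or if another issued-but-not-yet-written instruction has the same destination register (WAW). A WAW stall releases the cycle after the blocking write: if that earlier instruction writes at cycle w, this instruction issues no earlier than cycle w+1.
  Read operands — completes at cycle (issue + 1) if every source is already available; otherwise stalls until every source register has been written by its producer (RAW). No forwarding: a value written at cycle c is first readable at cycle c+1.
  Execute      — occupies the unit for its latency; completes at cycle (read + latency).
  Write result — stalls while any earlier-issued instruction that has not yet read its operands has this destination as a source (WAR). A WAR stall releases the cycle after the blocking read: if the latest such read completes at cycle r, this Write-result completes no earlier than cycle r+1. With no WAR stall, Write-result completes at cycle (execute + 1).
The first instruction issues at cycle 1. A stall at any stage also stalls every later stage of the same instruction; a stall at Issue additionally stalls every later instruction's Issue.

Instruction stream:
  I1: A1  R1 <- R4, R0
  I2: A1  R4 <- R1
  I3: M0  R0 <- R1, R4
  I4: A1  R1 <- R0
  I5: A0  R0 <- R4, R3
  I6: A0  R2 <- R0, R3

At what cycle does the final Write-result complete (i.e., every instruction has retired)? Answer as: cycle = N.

cycle 1: I1 issues→A1
cycle 2: I1 reads
cycle 4: I1 exec-done
cycle 5: I1 writes R1
cycle 6: I2 issues→A1
cycle 7: I2 reads · I3 issues→M0
cycle 9: I2 exec-done
cycle 10: I2 writes R4
cycle 11: I3 reads · I4 issues→A1
cycle 16: I3 exec-done
cycle 17: I3 writes R0
cycle 18: I4 reads · I5 issues→A0
cycle 19: I5 reads
cycle 20: I4 exec-done · I5 exec-done
cycle 21: I4 writes R1 · I5 writes R0
cycle 22: I6 issues→A0
cycle 23: I6 reads
cycle 24: I6 exec-done
cycle 25: I6 writes R2

cycle = 25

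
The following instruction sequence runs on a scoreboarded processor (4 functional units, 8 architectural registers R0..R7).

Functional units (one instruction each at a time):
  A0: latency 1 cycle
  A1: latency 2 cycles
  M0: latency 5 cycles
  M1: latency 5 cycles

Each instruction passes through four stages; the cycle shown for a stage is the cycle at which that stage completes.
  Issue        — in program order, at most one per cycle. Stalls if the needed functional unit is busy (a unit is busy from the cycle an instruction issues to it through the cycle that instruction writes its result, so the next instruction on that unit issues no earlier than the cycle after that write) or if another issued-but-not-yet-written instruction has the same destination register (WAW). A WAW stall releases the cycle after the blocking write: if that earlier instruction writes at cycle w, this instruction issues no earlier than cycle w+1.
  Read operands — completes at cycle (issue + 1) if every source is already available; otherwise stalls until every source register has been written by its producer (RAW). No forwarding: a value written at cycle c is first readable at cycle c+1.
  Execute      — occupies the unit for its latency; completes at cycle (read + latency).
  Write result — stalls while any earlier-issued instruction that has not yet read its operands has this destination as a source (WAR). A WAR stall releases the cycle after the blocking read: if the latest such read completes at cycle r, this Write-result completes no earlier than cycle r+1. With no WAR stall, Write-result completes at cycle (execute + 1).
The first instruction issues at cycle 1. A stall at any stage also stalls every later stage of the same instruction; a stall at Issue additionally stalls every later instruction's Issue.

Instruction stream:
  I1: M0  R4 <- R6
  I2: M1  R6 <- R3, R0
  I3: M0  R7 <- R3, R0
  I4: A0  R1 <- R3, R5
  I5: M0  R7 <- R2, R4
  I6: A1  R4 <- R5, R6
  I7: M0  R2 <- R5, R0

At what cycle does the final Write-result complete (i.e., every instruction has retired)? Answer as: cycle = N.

cycle 1: I1 issues→M0
cycle 2: I1 reads · I2 issues→M1
cycle 3: I2 reads
cycle 7: I1 exec-done
cycle 8: I1 writes R4 · I2 exec-done
cycle 9: I2 writes R6 · I3 issues→M0
cycle 10: I3 reads · I4 issues→A0
cycle 11: I4 reads
cycle 12: I4 exec-done
cycle 13: I4 writes R1
cycle 15: I3 exec-done
cycle 16: I3 writes R7
cycle 17: I5 issues→M0
cycle 18: I5 reads · I6 issues→A1
cycle 19: I6 reads
cycle 21: I6 exec-done
cycle 22: I6 writes R4
cycle 23: I5 exec-done
cycle 24: I5 writes R7
cycle 25: I7 issues→M0
cycle 26: I7 reads
cycle 31: I7 exec-done
cycle 32: I7 writes R2

cycle = 32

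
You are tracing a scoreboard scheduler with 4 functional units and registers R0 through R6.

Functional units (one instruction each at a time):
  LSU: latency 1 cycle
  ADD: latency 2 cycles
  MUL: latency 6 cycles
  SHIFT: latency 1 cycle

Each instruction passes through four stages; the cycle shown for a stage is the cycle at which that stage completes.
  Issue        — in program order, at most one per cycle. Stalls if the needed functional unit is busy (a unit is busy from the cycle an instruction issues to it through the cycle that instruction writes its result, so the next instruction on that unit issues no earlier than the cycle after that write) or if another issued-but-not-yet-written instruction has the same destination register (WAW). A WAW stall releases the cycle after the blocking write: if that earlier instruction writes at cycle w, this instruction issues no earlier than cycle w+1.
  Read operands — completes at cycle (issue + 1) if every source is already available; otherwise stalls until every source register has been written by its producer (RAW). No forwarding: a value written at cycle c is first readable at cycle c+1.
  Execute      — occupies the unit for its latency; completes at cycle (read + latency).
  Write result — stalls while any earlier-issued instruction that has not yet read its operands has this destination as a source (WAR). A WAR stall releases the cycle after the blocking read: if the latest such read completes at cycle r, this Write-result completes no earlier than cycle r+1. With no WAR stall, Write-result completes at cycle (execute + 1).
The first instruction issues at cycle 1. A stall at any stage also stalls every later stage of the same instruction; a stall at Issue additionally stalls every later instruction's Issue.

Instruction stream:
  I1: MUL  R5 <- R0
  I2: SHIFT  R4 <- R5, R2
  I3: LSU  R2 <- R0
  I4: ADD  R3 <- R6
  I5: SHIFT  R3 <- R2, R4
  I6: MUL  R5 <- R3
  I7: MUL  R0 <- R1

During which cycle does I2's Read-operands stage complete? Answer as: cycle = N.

cycle 1: issue I1 (MUL)
cycle 2: I1 read-ops | issue I2 (SHIFT)
cycle 3: issue I3 (LSU)
cycle 4: I3 read-ops | issue I4 (ADD)
cycle 5: I3 finished on LSU | I4 read-ops
cycle 7: I4 finished on ADD
cycle 8: I1 finished on MUL | I4→R3
cycle 9: I1→R5
cycle 10: I2 read-ops
cycle 11: I2 finished on SHIFT | I3→R2
cycle 12: I2→R4
cycle 13: issue I5 (SHIFT)
cycle 14: I5 read-ops | issue I6 (MUL)
cycle 15: I5 finished on SHIFT
cycle 16: I5→R3
cycle 17: I6 read-ops
cycle 23: I6 finished on MUL
cycle 24: I6→R5
cycle 25: issue I7 (MUL)
cycle 26: I7 read-ops
cycle 32: I7 finished on MUL
cycle 33: I7→R0

cycle = 10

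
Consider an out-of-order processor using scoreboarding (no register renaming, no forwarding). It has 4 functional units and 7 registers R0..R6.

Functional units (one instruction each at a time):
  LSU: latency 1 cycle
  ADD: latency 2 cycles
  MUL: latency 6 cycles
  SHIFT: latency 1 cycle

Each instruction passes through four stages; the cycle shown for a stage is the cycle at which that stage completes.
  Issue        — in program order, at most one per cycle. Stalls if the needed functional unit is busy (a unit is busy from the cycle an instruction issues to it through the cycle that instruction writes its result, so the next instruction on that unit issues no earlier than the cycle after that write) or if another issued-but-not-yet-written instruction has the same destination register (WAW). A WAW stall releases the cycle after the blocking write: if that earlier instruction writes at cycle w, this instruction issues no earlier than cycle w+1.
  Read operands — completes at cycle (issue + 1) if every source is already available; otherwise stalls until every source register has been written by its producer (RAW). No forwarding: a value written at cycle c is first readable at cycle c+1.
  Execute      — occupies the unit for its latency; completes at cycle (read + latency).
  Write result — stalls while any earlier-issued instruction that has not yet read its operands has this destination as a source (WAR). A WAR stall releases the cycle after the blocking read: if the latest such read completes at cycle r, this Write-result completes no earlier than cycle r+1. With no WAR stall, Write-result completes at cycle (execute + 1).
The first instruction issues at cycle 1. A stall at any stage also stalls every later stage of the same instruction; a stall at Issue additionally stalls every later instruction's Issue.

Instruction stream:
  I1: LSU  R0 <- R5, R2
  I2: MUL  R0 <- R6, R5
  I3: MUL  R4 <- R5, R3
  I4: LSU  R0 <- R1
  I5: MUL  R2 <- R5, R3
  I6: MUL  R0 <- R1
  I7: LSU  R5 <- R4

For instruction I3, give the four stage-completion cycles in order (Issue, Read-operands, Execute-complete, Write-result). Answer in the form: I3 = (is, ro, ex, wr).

[1] I1 issues→LSU
[2] I1 reads
[3] I1 exec-done
[4] I1 writes R0
[5] I2 issues→MUL
[6] I2 reads
[12] I2 exec-done
[13] I2 writes R0
[14] I3 issues→MUL
[15] I3 reads · I4 issues→LSU
[16] I4 reads
[17] I4 exec-done
[18] I4 writes R0
[21] I3 exec-done
[22] I3 writes R4
[23] I5 issues→MUL
[24] I5 reads
[30] I5 exec-done
[31] I5 writes R2
[32] I6 issues→MUL
[33] I6 reads · I7 issues→LSU
[34] I7 reads
[35] I7 exec-done
[36] I7 writes R5
[39] I6 exec-done
[40] I6 writes R0

I3 = (14, 15, 21, 22)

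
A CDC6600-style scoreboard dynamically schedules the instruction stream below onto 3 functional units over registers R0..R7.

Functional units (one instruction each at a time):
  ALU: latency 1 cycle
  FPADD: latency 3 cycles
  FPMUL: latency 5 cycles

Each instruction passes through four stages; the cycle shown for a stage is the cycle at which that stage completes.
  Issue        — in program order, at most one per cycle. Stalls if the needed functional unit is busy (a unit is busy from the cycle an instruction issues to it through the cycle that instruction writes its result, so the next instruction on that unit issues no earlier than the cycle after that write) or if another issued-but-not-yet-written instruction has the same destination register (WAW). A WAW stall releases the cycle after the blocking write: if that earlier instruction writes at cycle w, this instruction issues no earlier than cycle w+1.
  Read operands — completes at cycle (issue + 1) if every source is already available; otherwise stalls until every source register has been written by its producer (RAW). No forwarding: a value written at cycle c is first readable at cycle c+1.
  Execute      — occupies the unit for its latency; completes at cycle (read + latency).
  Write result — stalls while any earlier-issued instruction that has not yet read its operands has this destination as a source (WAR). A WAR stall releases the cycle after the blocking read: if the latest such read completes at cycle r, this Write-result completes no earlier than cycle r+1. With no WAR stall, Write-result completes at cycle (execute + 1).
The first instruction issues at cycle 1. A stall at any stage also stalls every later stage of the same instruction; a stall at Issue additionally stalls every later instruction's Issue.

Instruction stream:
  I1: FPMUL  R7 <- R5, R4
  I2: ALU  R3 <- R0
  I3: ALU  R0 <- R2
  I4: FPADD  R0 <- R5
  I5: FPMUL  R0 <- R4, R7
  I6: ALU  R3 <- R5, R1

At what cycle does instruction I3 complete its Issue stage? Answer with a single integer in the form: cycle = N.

I1 -> (1, 2, 7, 8)
I2 -> (2, 3, 4, 5)
I3 -> (6, 7, 8, 9)  // struct: ALU busy until I2 writes@5
I4 -> (10, 11, 14, 15)  // WAW R0: wait I3 write@9
I5 -> (16, 17, 22, 23)  // WAW R0: wait I4 write@15
I6 -> (17, 18, 19, 20)

cycle = 6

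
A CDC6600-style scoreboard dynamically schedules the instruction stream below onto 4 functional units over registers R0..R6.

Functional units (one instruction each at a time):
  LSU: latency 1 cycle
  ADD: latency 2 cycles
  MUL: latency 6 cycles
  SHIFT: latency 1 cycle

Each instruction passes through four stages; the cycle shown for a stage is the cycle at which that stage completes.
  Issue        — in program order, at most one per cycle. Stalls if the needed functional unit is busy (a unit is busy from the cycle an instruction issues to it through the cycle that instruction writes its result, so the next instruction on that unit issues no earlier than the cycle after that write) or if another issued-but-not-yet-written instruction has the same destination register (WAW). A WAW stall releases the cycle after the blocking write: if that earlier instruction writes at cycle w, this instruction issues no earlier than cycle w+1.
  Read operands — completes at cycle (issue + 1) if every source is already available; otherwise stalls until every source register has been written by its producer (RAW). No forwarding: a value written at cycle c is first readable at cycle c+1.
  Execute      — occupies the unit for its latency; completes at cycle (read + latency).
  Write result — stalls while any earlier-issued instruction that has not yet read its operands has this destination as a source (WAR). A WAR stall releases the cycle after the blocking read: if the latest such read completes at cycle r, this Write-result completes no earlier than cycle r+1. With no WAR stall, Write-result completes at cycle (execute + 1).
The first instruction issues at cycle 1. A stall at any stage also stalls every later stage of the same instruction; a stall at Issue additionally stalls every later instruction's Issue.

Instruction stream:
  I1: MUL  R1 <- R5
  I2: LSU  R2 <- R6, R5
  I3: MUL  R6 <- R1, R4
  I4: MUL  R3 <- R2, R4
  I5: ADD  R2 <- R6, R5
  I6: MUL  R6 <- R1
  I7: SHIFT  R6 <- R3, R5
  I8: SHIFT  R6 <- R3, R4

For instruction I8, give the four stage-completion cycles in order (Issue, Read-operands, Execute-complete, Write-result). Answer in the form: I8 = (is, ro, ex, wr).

cycle 1: I1 dispatched to MUL
cycle 2: I1 operands ready; I2 dispatched to LSU
cycle 3: I2 operands ready
cycle 4: I2 complete
cycle 5: R2←I2
cycle 8: I1 complete
cycle 9: R1←I1
cycle 10: I3 dispatched to MUL
cycle 11: I3 operands ready
cycle 17: I3 complete
cycle 18: R6←I3
cycle 19: I4 dispatched to MUL
cycle 20: I4 operands ready; I5 dispatched to ADD
cycle 21: I5 operands ready
cycle 23: I5 complete
cycle 24: R2←I5
cycle 26: I4 complete
cycle 27: R3←I4
cycle 28: I6 dispatched to MUL
cycle 29: I6 operands ready
cycle 35: I6 complete
cycle 36: R6←I6
cycle 37: I7 dispatched to SHIFT
cycle 38: I7 operands ready
cycle 39: I7 complete
cycle 40: R6←I7
cycle 41: I8 dispatched to SHIFT
cycle 42: I8 operands ready
cycle 43: I8 complete
cycle 44: R6←I8

I8 = (41, 42, 43, 44)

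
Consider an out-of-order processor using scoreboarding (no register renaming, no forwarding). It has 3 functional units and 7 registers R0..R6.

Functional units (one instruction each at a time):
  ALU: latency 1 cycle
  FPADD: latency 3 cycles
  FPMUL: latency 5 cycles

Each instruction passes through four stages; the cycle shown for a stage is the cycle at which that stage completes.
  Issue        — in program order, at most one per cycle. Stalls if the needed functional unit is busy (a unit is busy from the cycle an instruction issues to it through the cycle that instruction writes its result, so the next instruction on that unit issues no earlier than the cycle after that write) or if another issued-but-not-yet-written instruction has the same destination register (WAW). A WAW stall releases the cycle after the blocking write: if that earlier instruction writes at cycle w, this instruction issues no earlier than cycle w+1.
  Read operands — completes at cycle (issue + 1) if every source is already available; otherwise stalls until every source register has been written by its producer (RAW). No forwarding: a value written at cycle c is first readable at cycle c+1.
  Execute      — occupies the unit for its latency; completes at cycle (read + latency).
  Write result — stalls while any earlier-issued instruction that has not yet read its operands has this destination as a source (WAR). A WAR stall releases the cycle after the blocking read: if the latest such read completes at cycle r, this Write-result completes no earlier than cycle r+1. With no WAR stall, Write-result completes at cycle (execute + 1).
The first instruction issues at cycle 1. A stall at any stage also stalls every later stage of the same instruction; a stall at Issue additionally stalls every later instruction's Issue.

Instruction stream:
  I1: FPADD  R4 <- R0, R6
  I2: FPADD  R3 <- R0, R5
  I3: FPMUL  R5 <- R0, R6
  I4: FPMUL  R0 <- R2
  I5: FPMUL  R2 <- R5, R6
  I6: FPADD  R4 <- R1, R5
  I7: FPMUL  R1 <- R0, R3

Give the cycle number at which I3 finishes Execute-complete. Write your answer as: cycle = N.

cycle = 14

t=1  I1→FPADD
t=2  I1 RO
t=5  I1 EX
t=6  I1 WR R4
t=7  I2→FPADD
t=8  I2 RO; I3→FPMUL
t=9  I3 RO
t=11  I2 EX
t=12  I2 WR R3
t=14  I3 EX
t=15  I3 WR R5
t=16  I4→FPMUL
t=17  I4 RO
t=22  I4 EX
t=23  I4 WR R0
t=24  I5→FPMUL
t=25  I5 RO; I6→FPADD
t=26  I6 RO
t=29  I6 EX
t=30  I5 EX; I6 WR R4
t=31  I5 WR R2
t=32  I7→FPMUL
t=33  I7 RO
t=38  I7 EX
t=39  I7 WR R1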